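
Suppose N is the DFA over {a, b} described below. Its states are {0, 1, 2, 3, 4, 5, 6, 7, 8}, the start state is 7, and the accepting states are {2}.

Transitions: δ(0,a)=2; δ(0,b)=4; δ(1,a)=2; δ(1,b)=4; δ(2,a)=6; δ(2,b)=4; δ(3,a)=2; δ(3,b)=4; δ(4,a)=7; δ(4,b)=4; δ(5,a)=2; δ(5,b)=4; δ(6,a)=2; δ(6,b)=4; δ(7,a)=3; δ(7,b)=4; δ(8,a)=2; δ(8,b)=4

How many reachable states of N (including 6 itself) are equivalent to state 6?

2

Reachable states from the start: {2,3,4,6,7}. Unreachable: {0,1,5,8} — drop them.
Initial partition by acceptance: {2} | {3,4,6,7}.
Split {3,4,6,7} by δ(·,a) → {3,6} and {4,7}.
Refine {4,7} on symbol a: members go to different blocks, giving {4} and {7}.
The partition is now stable with 4 blocks: {2} | {3,6} | {4} | {7}.
State 6 belongs to the block {3,6}, which has 2 states.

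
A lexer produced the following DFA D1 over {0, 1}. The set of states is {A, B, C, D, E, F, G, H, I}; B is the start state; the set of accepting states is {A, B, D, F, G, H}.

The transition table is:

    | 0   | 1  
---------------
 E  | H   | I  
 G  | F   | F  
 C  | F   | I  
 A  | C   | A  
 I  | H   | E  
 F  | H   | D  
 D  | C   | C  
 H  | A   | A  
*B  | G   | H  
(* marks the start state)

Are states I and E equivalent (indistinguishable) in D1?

Yes

P0 = {A,B,D,F,G,H} | {C,E,I}.
Split {A,B,D,F,G,H} by δ(·,0) → {B,F,G,H} and {A,D}.
Split {B,F,G,H} by δ(·,0) → {B,F,G} and {H}.
On input 0, block {B,F,G} splits into {B,G} and {F}.
On input 0, block {B,G} splits into {B} and {G}.
Refine {C,E,I} on symbol 0: members go to different blocks, giving {E,I} and {C}.
Split {A,D} by δ(·,1) → {A} and {D}.
The partition is now stable with 8 blocks: {B} | {E,I} | {A} | {H} | {F} | {G} | {C} | {D}.
I and E lie in the same block of the stable partition, so they are equivalent — no string distinguishes them.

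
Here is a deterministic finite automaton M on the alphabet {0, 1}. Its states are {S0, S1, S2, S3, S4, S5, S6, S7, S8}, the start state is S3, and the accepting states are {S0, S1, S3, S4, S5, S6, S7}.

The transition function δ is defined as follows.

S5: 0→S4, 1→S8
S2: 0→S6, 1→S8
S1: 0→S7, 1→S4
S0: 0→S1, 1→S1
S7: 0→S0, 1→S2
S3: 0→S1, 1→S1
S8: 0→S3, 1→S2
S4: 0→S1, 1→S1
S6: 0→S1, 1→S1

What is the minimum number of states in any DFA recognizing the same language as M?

4

Reachable states from the start: {S0,S1,S2,S3,S4,S6,S7,S8}. Unreachable: {S5} — drop them.
P0 = {S0,S1,S3,S4,S6,S7} | {S2,S8}.
Refine {S0,S1,S3,S4,S6,S7} on symbol 1: members go to different blocks, giving {S0,S1,S3,S4,S6} and {S7}.
Refine {S0,S1,S3,S4,S6} on symbol 0: members go to different blocks, giving {S0,S3,S4,S6} and {S1}.
Stable partition: {S0,S3,S4,S6} | {S2,S8} | {S7} | {S1} — 4 equivalence classes.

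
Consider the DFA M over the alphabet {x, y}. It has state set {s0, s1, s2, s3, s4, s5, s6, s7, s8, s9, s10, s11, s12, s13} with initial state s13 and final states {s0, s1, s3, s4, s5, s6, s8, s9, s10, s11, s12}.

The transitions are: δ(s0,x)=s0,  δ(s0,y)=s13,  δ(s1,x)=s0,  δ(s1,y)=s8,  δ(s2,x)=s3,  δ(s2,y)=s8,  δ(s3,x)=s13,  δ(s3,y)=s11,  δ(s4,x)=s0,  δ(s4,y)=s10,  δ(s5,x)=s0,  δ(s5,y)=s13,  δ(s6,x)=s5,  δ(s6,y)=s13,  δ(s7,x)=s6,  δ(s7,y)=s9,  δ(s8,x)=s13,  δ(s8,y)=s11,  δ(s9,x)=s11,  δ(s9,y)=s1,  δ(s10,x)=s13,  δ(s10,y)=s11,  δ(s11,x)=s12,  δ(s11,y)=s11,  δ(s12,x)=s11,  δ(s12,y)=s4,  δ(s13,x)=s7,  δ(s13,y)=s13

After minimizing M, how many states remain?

7

States {s2,s3} cannot be reached from the start state, so discard them.
Start with accepting vs non-accepting: {s0,s1,s4,s5,s6,s8,s9,s10,s11,s12} | {s7,s13}.
Split {s0,s1,s4,s5,s6,s8,s9,s10,s11,s12} by δ(·,x) → {s0,s1,s4,s5,s6,s9,s11,s12} and {s8,s10}.
On input y, block {s0,s1,s4,s5,s6,s9,s11,s12} splits into {s0,s5,s6} and {s9,s11,s12} and {s1,s4}.
Refine {s7,s13} on symbol x: members go to different blocks, giving {s7} and {s13}.
Refine {s9,s11,s12} on symbol y: members go to different blocks, giving {s9,s12} and {s11}.
Stable partition: {s0,s5,s6} | {s7} | {s8,s10} | {s9,s12} | {s1,s4} | {s13} | {s11} — 7 equivalence classes.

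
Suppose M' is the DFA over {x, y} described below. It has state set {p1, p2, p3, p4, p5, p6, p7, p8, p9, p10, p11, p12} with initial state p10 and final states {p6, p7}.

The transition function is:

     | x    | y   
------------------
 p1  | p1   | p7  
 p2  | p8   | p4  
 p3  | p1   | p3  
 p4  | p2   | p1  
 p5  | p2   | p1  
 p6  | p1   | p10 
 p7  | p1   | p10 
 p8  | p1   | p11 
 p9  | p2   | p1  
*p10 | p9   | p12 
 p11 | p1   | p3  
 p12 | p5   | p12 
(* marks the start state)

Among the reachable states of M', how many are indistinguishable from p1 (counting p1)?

1

States {p6} cannot be reached from the start state, so discard them.
P0 = {p7} | {p1,p2,p3,p4,p5,p8,p9,p10,p11,p12}.
Split {p1,p2,p3,p4,p5,p8,p9,p10,p11,p12} by δ(·,y) → {p2,p3,p4,p5,p8,p9,p10,p11,p12} and {p1}.
Refine {p2,p3,p4,p5,p8,p9,p10,p11,p12} on symbol x: members go to different blocks, giving {p2,p4,p5,p9,p10,p12} and {p3,p8,p11}.
On input x, block {p2,p4,p5,p9,p10,p12} splits into {p4,p5,p9,p10,p12} and {p2}.
Split {p4,p5,p9,p10,p12} by δ(·,x) → {p4,p5,p9} and {p10,p12}.
The partition is now stable with 6 blocks: {p7} | {p4,p5,p9} | {p1} | {p3,p8,p11} | {p2} | {p10,p12}.
State p1 belongs to the block {p1}, which has 1 states.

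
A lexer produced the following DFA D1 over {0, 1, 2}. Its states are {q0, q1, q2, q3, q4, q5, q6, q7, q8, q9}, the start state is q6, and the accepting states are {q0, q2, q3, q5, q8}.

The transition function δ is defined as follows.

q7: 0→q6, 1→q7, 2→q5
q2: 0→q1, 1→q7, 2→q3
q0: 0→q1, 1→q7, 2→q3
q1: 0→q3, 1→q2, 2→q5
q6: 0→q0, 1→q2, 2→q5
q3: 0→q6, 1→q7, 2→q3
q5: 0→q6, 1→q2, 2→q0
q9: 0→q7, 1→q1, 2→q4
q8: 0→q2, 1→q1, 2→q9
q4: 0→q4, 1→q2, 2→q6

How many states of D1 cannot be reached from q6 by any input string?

3

No path from q6 leads to q4, q8, q9; the other 7 states are all reachable.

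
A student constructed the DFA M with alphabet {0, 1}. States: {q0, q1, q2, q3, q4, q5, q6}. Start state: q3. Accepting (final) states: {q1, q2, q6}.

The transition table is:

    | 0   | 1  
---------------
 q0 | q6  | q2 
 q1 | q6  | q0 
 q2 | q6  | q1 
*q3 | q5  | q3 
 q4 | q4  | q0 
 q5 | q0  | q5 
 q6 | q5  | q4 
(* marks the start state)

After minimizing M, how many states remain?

7

Initial partition by acceptance: {q1,q2,q6} | {q0,q3,q4,q5}.
Refine {q1,q2,q6} on symbol 0: members go to different blocks, giving {q1,q2} and {q6}.
Split {q1,q2} by δ(·,1) → {q1} and {q2}.
On input 0, block {q0,q3,q4,q5} splits into {q3,q4,q5} and {q0}.
Refine {q3,q4,q5} on symbol 0: members go to different blocks, giving {q3,q4} and {q5}.
On input 0, block {q3,q4} splits into {q3} and {q4}.
Stable partition: {q1} | {q3} | {q6} | {q2} | {q0} | {q5} | {q4} — 7 equivalence classes.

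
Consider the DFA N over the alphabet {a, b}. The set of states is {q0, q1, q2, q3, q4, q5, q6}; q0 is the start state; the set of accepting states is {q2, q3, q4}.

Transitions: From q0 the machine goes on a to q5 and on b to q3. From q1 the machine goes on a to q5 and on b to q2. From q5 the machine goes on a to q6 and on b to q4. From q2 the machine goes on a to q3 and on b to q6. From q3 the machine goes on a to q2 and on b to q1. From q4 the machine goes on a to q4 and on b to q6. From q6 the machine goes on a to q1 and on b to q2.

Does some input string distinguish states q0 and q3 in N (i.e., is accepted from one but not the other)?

Yes

All states are reachable from the start state.
P0 = {q2,q3,q4} | {q0,q1,q5,q6}.
Stable partition: {q2,q3,q4} | {q0,q1,q5,q6} — 2 equivalence classes.
q0 and q3 end up in different blocks, so they are distinguishable. For instance, the string 'ε' is accepted from only q3.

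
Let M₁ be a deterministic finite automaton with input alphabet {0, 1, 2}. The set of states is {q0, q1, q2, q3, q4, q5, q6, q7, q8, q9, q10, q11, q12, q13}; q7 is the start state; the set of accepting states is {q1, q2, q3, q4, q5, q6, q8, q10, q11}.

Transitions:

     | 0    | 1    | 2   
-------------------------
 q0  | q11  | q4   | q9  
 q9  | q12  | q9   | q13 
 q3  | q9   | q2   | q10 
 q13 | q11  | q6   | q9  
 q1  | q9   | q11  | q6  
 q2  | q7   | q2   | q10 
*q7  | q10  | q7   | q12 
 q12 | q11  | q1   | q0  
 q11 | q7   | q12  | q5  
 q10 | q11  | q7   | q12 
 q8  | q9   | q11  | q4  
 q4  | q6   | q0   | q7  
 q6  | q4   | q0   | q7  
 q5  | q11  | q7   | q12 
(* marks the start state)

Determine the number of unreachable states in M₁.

BFS from q7 reaches {q0, q1, q4, q5, q6, q7, q9, q10, q11, q12, q13}; the 3 state(s) q2, q3, q8 are never visited.

3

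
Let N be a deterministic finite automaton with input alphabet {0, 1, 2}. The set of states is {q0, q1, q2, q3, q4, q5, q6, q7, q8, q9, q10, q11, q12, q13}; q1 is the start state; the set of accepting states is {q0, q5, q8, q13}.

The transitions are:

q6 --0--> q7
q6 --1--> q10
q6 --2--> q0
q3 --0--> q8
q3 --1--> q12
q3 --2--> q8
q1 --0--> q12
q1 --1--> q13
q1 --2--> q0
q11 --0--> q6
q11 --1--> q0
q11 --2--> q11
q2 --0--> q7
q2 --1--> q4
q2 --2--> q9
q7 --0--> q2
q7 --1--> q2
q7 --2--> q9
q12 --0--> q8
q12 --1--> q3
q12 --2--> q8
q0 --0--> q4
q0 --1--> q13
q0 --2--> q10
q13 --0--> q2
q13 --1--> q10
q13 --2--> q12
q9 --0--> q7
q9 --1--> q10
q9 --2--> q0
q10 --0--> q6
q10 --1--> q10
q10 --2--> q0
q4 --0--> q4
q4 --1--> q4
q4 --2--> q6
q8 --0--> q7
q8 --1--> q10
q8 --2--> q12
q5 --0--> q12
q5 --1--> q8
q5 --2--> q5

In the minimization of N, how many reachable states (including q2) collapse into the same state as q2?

States {q5,q11} cannot be reached from the start state, so discard them.
P0 = {q0,q8,q13} | {q1,q2,q3,q4,q6,q7,q9,q10,q12}.
Refine {q0,q8,q13} on symbol 1: members go to different blocks, giving {q8,q13} and {q0}.
On input 0, block {q1,q2,q3,q4,q6,q7,q9,q10,q12} splits into {q1,q2,q4,q6,q7,q9,q10} and {q3,q12}.
Refine {q1,q2,q4,q6,q7,q9,q10} on symbol 0: members go to different blocks, giving {q2,q4,q6,q7,q9,q10} and {q1}.
On input 2, block {q2,q4,q6,q7,q9,q10} splits into {q2,q4,q7} and {q6,q9,q10}.
On input 0, block {q6,q9,q10} splits into {q6,q9} and {q10}.
The partition is now stable with 7 blocks: {q8,q13} | {q2,q4,q7} | {q0} | {q3,q12} | {q1} | {q6,q9} | {q10}.
The equivalence class containing q2 is {q2,q4,q7}, of size 3.

3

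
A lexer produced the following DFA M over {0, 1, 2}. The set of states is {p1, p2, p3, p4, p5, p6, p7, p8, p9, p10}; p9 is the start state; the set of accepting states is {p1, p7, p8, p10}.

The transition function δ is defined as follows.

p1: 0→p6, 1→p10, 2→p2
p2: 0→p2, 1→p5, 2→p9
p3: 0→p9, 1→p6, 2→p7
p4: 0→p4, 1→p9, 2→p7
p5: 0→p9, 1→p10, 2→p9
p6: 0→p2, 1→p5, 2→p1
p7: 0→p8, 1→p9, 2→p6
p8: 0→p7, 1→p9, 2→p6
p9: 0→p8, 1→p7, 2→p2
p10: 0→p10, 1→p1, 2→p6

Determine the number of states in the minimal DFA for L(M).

7

Reachable states from the start: {p1,p2,p5,p6,p7,p8,p9,p10}. Unreachable: {p3,p4} — drop them.
P0 = {p1,p7,p8,p10} | {p2,p5,p6,p9}.
On input 0, block {p1,p7,p8,p10} splits into {p7,p8,p10} and {p1}.
Split {p7,p8,p10} by δ(·,1) → {p7,p8} and {p10}.
Refine {p2,p5,p6,p9} on symbol 0: members go to different blocks, giving {p2,p5,p6} and {p9}.
Split {p2,p5,p6} by δ(·,0) → {p2,p6} and {p5}.
Split {p2,p6} by δ(·,2) → {p2} and {p6}.
The partition is now stable with 7 blocks: {p7,p8} | {p2} | {p1} | {p10} | {p9} | {p5} | {p6}.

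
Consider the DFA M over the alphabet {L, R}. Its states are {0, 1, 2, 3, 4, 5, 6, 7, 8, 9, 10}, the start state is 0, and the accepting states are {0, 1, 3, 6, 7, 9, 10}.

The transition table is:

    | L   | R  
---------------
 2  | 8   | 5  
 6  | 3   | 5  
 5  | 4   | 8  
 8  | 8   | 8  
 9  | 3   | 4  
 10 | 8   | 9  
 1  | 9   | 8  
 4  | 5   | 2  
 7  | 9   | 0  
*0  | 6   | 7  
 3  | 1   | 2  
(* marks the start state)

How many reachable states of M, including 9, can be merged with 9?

4

States {10} cannot be reached from the start state, so discard them.
Start with accepting vs non-accepting: {0,1,3,6,7,9} | {2,4,5,8}.
Refine {0,1,3,6,7,9} on symbol R: members go to different blocks, giving {1,3,6,9} and {0,7}.
Stable partition: {1,3,6,9} | {2,4,5,8} | {0,7} — 3 equivalence classes.
The equivalence class containing 9 is {1,3,6,9}, of size 4.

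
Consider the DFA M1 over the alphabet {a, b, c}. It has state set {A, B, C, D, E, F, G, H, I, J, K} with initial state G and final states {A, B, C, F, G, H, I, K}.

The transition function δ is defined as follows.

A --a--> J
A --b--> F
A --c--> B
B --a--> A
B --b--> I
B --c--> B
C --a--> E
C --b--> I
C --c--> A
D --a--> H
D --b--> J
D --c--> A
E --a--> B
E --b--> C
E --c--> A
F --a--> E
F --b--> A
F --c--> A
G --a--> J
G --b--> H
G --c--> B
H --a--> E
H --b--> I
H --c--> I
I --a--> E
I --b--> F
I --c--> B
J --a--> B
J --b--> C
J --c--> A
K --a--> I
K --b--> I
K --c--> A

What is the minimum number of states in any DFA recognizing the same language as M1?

4

First remove the unreachable states {D,K}; 9 states remain.
Start with accepting vs non-accepting: {A,B,C,F,G,H,I} | {E,J}.
Refine {A,B,C,F,G,H,I} on symbol a: members go to different blocks, giving {A,C,F,G,H,I} and {B}.
Refine {A,C,F,G,H,I} on symbol c: members go to different blocks, giving {A,G,I} and {C,F,H}.
The partition is now stable with 4 blocks: {A,G,I} | {E,J} | {B} | {C,F,H}.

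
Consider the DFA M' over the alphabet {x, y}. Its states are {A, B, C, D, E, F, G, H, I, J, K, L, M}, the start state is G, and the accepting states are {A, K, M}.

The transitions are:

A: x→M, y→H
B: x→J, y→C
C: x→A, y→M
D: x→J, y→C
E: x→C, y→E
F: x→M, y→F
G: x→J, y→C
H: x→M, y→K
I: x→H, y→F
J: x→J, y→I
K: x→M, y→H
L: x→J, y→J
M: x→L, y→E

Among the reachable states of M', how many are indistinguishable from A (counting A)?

2

Reachable states from the start: {A,C,E,F,G,H,I,J,K,L,M}. Unreachable: {B,D} — drop them.
P0 = {A,K,M} | {C,E,F,G,H,I,J,L}.
On input x, block {A,K,M} splits into {A,K} and {M}.
Refine {C,E,F,G,H,I,J,L} on symbol x: members go to different blocks, giving {E,G,I,J,L} and {F,H} and {C}.
On input x, block {E,G,I,J,L} splits into {G,J,L} and {E} and {I}.
On input y, block {G,J,L} splits into {G} and {J} and {L}.
On input y, block {F,H} splits into {F} and {H}.
The partition is now stable with 10 blocks: {A,K} | {G} | {M} | {F} | {C} | {E} | {I} | {J} | {L} | {H}.
State A belongs to the block {A,K}, which has 2 states.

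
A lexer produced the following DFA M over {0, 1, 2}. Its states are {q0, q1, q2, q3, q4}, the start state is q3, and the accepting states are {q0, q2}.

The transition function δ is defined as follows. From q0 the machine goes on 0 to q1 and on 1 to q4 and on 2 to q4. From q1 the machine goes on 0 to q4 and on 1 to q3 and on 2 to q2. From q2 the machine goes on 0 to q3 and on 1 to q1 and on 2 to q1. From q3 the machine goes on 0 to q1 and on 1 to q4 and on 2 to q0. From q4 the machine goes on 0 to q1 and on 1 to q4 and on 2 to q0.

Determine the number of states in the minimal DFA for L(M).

2

Start with accepting vs non-accepting: {q0,q2} | {q1,q3,q4}.
The partition is now stable with 2 blocks: {q0,q2} | {q1,q3,q4}.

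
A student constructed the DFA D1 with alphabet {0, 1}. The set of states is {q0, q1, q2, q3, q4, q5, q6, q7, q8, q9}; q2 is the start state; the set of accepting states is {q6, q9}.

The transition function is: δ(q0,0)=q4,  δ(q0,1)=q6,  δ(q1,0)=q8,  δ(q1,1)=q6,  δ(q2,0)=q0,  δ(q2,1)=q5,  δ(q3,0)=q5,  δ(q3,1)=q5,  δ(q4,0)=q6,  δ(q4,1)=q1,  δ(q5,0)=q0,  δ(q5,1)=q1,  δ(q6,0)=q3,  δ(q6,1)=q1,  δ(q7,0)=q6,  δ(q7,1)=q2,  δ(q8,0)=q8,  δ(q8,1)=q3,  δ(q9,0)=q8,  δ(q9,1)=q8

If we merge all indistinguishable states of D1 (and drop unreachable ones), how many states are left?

States {q7,q9} cannot be reached from the start state, so discard them.
Initial partition by acceptance: {q6} | {q0,q1,q2,q3,q4,q5,q8}.
Refine {q0,q1,q2,q3,q4,q5,q8} on symbol 0: members go to different blocks, giving {q0,q1,q2,q3,q5,q8} and {q4}.
Refine {q0,q1,q2,q3,q5,q8} on symbol 0: members go to different blocks, giving {q1,q2,q3,q5,q8} and {q0}.
Split {q1,q2,q3,q5,q8} by δ(·,0) → {q1,q3,q8} and {q2,q5}.
Split {q1,q3,q8} by δ(·,0) → {q1,q8} and {q3}.
Refine {q1,q8} on symbol 1: members go to different blocks, giving {q1} and {q8}.
Split {q2,q5} by δ(·,1) → {q2} and {q5}.
The partition is now stable with 8 blocks: {q6} | {q1} | {q4} | {q0} | {q2} | {q3} | {q8} | {q5}.

8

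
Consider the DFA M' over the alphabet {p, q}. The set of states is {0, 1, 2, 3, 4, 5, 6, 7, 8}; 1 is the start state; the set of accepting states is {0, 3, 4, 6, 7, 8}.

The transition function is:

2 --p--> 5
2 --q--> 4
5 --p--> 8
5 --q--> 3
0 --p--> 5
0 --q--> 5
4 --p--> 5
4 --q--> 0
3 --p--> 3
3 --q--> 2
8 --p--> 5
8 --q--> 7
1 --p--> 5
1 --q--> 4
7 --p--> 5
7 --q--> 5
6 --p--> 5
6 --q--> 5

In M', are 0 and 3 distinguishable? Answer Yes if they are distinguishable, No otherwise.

Yes

First remove the unreachable states {6}; 8 states remain.
P0 = {0,3,4,7,8} | {1,2,5}.
Split {0,3,4,7,8} by δ(·,p) → {0,4,7,8} and {3}.
Refine {0,4,7,8} on symbol q: members go to different blocks, giving {0,7} and {4,8}.
Refine {1,2,5} on symbol p: members go to different blocks, giving {1,2} and {5}.
Stable partition: {0,7} | {1,2} | {3} | {4,8} | {5} — 5 equivalence classes.
0 and 3 end up in different blocks, so they are distinguishable. For instance, the string 'p' is accepted from only 3.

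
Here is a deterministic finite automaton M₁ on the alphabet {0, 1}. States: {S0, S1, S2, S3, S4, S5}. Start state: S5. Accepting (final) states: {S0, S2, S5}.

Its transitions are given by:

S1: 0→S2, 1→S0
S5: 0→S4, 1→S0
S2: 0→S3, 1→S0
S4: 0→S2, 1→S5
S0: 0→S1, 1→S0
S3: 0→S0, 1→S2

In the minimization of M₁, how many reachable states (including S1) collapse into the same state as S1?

Every state is reachable, so we keep all 6.
Start with accepting vs non-accepting: {S0,S2,S5} | {S1,S3,S4}.
No further refinement is possible. Final partition (2 blocks): {S0,S2,S5} | {S1,S3,S4}.
The equivalence class containing S1 is {S1,S3,S4}, of size 3.

3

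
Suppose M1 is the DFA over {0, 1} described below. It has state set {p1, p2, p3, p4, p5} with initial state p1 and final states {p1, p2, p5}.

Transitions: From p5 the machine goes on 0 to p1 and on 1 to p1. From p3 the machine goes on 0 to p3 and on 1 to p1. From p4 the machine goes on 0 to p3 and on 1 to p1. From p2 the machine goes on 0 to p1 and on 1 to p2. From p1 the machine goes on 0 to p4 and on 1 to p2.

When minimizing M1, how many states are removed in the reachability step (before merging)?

BFS from p1 reaches {p1, p2, p3, p4}; the 1 state(s) p5 are never visited.

1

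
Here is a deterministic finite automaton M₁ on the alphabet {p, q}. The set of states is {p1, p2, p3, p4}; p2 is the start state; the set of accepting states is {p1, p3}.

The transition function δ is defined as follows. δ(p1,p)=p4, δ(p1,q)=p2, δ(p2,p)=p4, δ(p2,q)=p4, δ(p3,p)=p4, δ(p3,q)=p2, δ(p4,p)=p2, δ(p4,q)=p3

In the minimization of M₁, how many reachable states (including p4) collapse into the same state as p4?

1

States {p1} cannot be reached from the start state, so discard them.
P0 = {p3} | {p2,p4}.
On input q, block {p2,p4} splits into {p2} and {p4}.
No further refinement is possible. Final partition (3 blocks): {p3} | {p2} | {p4}.
State p4 belongs to the block {p4}, which has 1 states.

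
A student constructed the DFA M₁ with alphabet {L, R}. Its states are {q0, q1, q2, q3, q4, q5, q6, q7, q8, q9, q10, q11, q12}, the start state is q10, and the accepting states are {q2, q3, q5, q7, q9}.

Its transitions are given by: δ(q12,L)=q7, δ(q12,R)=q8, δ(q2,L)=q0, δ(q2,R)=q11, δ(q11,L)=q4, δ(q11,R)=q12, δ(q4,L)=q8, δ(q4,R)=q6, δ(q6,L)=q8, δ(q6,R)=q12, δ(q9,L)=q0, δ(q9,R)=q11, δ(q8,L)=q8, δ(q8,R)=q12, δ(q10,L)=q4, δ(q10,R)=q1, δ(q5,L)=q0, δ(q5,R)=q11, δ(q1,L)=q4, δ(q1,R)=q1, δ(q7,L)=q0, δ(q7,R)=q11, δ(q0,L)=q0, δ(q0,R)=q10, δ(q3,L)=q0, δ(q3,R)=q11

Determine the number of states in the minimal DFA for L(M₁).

States {q2,q3,q5,q9} cannot be reached from the start state, so discard them.
P0 = {q7} | {q0,q1,q4,q6,q8,q10,q11,q12}.
Split {q0,q1,q4,q6,q8,q10,q11,q12} by δ(·,L) → {q0,q1,q4,q6,q8,q10,q11} and {q12}.
On input R, block {q0,q1,q4,q6,q8,q10,q11} splits into {q0,q1,q4,q10} and {q6,q8,q11}.
On input L, block {q0,q1,q4,q10} splits into {q0,q1,q10} and {q4}.
On input L, block {q0,q1,q10} splits into {q1,q10} and {q0}.
Split {q6,q8,q11} by δ(·,L) → {q6,q8} and {q11}.
The partition is now stable with 7 blocks: {q7} | {q1,q10} | {q12} | {q6,q8} | {q4} | {q0} | {q11}.

7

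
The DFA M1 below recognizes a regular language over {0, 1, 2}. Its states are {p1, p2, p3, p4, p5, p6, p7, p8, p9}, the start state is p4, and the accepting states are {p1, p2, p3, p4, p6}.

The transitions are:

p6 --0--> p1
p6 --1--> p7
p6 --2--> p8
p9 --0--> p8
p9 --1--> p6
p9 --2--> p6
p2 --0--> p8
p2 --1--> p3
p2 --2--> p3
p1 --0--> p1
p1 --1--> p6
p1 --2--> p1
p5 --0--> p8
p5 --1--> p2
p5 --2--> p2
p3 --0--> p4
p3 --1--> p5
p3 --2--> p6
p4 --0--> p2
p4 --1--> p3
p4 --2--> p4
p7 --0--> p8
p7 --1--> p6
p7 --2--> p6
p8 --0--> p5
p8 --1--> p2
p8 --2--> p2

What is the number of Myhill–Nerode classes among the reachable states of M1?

First remove the unreachable states {p9}; 8 states remain.
Initial partition by acceptance: {p1,p2,p3,p4,p6} | {p5,p7,p8}.
Split {p1,p2,p3,p4,p6} by δ(·,0) → {p1,p3,p4,p6} and {p2}.
Split {p1,p3,p4,p6} by δ(·,0) → {p1,p3,p6} and {p4}.
On input 0, block {p1,p3,p6} splits into {p1,p6} and {p3}.
Refine {p1,p6} on symbol 1: members go to different blocks, giving {p1} and {p6}.
On input 1, block {p5,p7,p8} splits into {p5,p8} and {p7}.
Stable partition: {p1} | {p5,p8} | {p2} | {p4} | {p3} | {p6} | {p7} — 7 equivalence classes.

7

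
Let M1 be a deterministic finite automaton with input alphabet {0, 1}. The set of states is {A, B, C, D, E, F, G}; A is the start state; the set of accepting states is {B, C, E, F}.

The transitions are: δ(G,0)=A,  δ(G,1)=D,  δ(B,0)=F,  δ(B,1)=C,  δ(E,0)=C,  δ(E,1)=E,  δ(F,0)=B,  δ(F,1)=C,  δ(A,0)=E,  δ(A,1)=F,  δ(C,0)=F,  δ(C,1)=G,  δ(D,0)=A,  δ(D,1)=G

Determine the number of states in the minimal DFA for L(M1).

Every state is reachable, so we keep all 7.
Start with accepting vs non-accepting: {B,C,E,F} | {A,D,G}.
Refine {B,C,E,F} on symbol 1: members go to different blocks, giving {B,E,F} and {C}.
Refine {B,E,F} on symbol 0: members go to different blocks, giving {B,F} and {E}.
On input 0, block {A,D,G} splits into {D,G} and {A}.
No further refinement is possible. Final partition (5 blocks): {B,F} | {D,G} | {C} | {E} | {A}.

5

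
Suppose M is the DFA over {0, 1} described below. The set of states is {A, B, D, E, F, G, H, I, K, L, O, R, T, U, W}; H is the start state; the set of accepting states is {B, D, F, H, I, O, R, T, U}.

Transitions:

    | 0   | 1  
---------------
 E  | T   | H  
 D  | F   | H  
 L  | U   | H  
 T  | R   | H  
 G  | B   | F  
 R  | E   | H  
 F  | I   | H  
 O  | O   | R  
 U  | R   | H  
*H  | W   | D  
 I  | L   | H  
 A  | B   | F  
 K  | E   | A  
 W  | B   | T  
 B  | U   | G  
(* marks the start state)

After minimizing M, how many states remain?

Reachable states from the start: {B,D,E,F,G,H,I,L,R,T,U,W}. Unreachable: {A,K,O} — drop them.
Start with accepting vs non-accepting: {B,D,F,H,I,R,T,U} | {E,G,L,W}.
On input 0, block {B,D,F,H,I,R,T,U} splits into {B,D,F,T,U} and {H,I,R}.
Split {B,D,F,T,U} by δ(·,0) → {F,T,U} and {B,D}.
Refine {E,G,L,W} on symbol 0: members go to different blocks, giving {E,L} and {G,W}.
Split {H,I,R} by δ(·,0) → {I,R} and {H}.
On input 1, block {B,D} splits into {D} and {B}.
The partition is now stable with 7 blocks: {F,T,U} | {E,L} | {I,R} | {D} | {G,W} | {H} | {B}.

7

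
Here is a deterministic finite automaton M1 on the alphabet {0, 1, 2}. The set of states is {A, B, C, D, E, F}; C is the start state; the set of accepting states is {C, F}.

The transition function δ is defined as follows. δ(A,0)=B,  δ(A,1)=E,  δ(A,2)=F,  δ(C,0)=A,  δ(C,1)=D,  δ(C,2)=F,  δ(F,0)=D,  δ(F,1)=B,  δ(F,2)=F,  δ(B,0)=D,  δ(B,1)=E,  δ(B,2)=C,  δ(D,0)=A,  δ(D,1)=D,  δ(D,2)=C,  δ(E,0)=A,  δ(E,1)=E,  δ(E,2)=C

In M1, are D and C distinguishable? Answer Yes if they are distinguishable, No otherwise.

Yes

Every state is reachable, so we keep all 6.
P0 = {C,F} | {A,B,D,E}.
The partition is now stable with 2 blocks: {C,F} | {A,B,D,E}.
D and C end up in different blocks, so they are distinguishable. For instance, the string 'ε' is accepted from only C.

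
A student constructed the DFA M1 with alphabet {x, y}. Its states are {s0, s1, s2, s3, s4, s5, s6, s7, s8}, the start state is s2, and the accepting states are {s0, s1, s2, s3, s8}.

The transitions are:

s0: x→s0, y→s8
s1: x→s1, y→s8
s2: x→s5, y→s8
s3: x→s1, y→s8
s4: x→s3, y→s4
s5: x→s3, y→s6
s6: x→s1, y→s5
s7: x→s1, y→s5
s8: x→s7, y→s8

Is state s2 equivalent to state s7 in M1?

No

States {s0,s4} cannot be reached from the start state, so discard them.
Initial partition by acceptance: {s1,s2,s3,s8} | {s5,s6,s7}.
Split {s1,s2,s3,s8} by δ(·,x) → {s1,s3} and {s2,s8}.
The partition is now stable with 3 blocks: {s1,s3} | {s5,s6,s7} | {s2,s8}.
s2 and s7 end up in different blocks, so they are distinguishable. For instance, the string 'ε' is accepted from only s2.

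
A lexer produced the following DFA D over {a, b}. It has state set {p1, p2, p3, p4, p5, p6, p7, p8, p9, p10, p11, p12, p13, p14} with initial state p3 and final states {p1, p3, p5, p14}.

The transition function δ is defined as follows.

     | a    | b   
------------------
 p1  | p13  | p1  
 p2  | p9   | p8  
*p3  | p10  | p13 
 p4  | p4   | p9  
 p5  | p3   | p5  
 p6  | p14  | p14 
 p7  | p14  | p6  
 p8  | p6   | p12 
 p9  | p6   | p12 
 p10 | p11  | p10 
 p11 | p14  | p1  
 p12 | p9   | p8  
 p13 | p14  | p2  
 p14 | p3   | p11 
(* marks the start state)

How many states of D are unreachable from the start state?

3

No path from p3 leads to p4, p5, p7; the other 11 states are all reachable.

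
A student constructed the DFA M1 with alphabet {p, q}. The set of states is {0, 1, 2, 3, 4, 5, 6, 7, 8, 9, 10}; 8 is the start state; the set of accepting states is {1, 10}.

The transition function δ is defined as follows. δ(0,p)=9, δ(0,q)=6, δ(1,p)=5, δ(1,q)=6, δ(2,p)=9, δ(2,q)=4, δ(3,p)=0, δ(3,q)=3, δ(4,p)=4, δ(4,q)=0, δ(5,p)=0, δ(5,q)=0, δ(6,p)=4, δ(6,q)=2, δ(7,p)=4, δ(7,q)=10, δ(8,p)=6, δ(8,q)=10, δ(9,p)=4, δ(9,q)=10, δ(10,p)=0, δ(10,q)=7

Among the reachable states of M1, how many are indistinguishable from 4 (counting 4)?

States {1,3,5} cannot be reached from the start state, so discard them.
P0 = {10} | {0,2,4,6,7,8,9}.
On input q, block {0,2,4,6,7,8,9} splits into {0,2,4,6} and {7,8,9}.
Split {0,2,4,6} by δ(·,p) → {0,2} and {4,6}.
The partition is now stable with 4 blocks: {10} | {0,2} | {7,8,9} | {4,6}.
State 4 belongs to the block {4,6}, which has 2 states.

2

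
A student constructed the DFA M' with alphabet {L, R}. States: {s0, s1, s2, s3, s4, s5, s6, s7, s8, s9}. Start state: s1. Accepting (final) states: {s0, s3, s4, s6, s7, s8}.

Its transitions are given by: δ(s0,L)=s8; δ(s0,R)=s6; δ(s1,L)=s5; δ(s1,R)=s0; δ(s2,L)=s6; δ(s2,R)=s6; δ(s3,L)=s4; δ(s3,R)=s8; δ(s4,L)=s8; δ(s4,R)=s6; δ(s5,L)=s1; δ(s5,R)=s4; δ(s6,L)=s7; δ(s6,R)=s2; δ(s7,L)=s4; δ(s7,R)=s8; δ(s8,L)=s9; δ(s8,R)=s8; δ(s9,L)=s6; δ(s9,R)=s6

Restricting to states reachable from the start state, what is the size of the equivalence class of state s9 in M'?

2

Reachable states from the start: {s0,s1,s2,s4,s5,s6,s7,s8,s9}. Unreachable: {s3} — drop them.
P0 = {s0,s4,s6,s7,s8} | {s1,s2,s5,s9}.
Refine {s0,s4,s6,s7,s8} on symbol L: members go to different blocks, giving {s0,s4,s6,s7} and {s8}.
On input L, block {s0,s4,s6,s7} splits into {s0,s4} and {s6,s7}.
On input L, block {s1,s2,s5,s9} splits into {s1,s5} and {s2,s9}.
On input L, block {s6,s7} splits into {s6} and {s7}.
The partition is now stable with 6 blocks: {s0,s4} | {s1,s5} | {s8} | {s6} | {s2,s9} | {s7}.
The equivalence class containing s9 is {s2,s9}, of size 2.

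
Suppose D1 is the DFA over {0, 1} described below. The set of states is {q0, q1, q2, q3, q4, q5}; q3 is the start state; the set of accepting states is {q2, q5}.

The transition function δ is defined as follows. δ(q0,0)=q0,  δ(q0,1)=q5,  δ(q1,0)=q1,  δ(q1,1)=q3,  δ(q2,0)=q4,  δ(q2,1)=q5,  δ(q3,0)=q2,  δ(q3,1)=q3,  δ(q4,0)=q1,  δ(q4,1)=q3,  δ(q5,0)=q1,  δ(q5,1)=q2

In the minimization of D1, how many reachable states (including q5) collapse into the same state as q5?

2

States {q0} cannot be reached from the start state, so discard them.
Initial partition by acceptance: {q2,q5} | {q1,q3,q4}.
Split {q1,q3,q4} by δ(·,0) → {q1,q4} and {q3}.
No further refinement is possible. Final partition (3 blocks): {q2,q5} | {q1,q4} | {q3}.
State q5 belongs to the block {q2,q5}, which has 2 states.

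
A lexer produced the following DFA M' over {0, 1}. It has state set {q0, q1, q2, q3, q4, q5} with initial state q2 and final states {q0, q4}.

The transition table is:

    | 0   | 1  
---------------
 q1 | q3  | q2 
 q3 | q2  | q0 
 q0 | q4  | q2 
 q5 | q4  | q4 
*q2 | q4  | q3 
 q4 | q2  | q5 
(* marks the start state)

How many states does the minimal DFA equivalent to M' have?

5

First remove the unreachable states {q1}; 5 states remain.
Start with accepting vs non-accepting: {q0,q4} | {q2,q3,q5}.
On input 0, block {q0,q4} splits into {q0} and {q4}.
Split {q2,q3,q5} by δ(·,0) → {q2,q5} and {q3}.
Refine {q2,q5} on symbol 1: members go to different blocks, giving {q2} and {q5}.
The partition is now stable with 5 blocks: {q0} | {q2} | {q4} | {q3} | {q5}.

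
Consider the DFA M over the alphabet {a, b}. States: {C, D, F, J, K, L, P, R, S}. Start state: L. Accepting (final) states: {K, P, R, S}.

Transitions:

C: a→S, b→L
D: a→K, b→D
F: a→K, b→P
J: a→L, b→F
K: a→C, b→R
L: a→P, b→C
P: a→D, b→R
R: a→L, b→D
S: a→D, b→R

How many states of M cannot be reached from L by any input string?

Starting at L and following transitions, the reachable set is {C, D, K, L, P, R, S}. That leaves F, J unreachable — 2 in total.

2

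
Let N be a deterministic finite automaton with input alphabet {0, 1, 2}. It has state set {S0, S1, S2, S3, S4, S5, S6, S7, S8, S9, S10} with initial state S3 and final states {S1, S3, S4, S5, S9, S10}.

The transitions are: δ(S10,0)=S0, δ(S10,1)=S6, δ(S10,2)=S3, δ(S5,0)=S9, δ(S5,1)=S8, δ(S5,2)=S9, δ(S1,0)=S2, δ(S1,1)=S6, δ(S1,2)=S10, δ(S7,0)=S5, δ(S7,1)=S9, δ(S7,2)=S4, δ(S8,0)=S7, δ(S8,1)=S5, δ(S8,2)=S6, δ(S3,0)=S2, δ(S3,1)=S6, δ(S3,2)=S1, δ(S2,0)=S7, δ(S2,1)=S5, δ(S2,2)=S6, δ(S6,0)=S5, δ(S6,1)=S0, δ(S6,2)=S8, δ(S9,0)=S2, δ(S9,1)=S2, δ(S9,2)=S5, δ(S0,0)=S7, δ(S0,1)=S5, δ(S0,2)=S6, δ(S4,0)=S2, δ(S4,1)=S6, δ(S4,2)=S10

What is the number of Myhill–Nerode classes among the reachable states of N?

Every state is reachable, so we keep all 11.
Start with accepting vs non-accepting: {S1,S3,S4,S5,S9,S10} | {S0,S2,S6,S7,S8}.
Refine {S1,S3,S4,S5,S9,S10} on symbol 0: members go to different blocks, giving {S1,S3,S4,S9,S10} and {S5}.
Split {S1,S3,S4,S9,S10} by δ(·,2) → {S1,S3,S4,S10} and {S9}.
Refine {S0,S2,S6,S7,S8} on symbol 0: members go to different blocks, giving {S0,S2,S8} and {S6,S7}.
Split {S6,S7} by δ(·,1) → {S6} and {S7}.
The partition is now stable with 6 blocks: {S1,S3,S4,S10} | {S0,S2,S8} | {S5} | {S9} | {S6} | {S7}.

6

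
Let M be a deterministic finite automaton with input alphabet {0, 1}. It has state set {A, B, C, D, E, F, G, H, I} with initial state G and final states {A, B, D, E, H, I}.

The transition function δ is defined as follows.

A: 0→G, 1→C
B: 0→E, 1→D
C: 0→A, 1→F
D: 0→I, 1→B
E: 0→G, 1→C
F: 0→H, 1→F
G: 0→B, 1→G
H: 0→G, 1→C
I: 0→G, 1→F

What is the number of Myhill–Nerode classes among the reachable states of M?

All states are reachable from the start state.
Initial partition by acceptance: {A,B,D,E,H,I} | {C,F,G}.
Split {A,B,D,E,H,I} by δ(·,0) → {A,E,H,I} and {B,D}.
Split {C,F,G} by δ(·,0) → {C,F} and {G}.
The partition is now stable with 4 blocks: {A,E,H,I} | {C,F} | {B,D} | {G}.

4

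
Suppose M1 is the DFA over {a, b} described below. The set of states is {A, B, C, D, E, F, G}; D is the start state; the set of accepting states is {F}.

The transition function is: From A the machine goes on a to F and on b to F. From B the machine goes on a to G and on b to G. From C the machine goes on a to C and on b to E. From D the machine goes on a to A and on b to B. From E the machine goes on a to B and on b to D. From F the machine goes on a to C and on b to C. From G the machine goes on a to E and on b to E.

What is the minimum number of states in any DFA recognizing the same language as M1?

7

All states are reachable from the start state.
Initial partition by acceptance: {F} | {A,B,C,D,E,G}.
On input a, block {A,B,C,D,E,G} splits into {B,C,D,E,G} and {A}.
Refine {B,C,D,E,G} on symbol a: members go to different blocks, giving {B,C,E,G} and {D}.
On input b, block {B,C,E,G} splits into {B,C,G} and {E}.
Split {B,C,G} by δ(·,a) → {B,C} and {G}.
Refine {B,C} on symbol a: members go to different blocks, giving {B} and {C}.
No further refinement is possible. Final partition (7 blocks): {F} | {B} | {A} | {D} | {E} | {G} | {C}.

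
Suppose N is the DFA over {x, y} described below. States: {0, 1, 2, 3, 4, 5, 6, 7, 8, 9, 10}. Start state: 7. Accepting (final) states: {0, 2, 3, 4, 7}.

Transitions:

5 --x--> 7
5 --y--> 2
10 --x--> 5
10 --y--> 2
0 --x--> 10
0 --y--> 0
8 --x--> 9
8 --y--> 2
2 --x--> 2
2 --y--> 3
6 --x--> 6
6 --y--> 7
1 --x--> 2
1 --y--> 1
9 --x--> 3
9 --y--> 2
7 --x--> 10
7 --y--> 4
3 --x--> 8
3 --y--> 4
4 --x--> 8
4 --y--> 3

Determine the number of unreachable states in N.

3

No path from 7 leads to 0, 1, 6; the other 8 states are all reachable.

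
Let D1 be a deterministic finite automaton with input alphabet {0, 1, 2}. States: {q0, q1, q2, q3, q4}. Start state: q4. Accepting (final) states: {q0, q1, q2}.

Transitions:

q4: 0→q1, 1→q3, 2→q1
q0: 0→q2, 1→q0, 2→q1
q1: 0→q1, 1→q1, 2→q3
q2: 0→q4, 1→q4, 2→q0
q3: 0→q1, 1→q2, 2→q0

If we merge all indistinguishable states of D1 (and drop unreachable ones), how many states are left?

5

Initial partition by acceptance: {q0,q1,q2} | {q3,q4}.
Split {q0,q1,q2} by δ(·,0) → {q0,q1} and {q2}.
Split {q0,q1} by δ(·,0) → {q0} and {q1}.
On input 1, block {q3,q4} splits into {q3} and {q4}.
The partition is now stable with 5 blocks: {q0} | {q3} | {q2} | {q1} | {q4}.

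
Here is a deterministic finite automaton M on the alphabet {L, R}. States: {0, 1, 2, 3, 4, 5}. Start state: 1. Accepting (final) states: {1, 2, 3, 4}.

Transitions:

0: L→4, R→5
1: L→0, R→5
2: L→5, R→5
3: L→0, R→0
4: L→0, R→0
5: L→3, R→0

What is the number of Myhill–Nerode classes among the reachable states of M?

States {2} cannot be reached from the start state, so discard them.
Initial partition by acceptance: {1,3,4} | {0,5}.
No further refinement is possible. Final partition (2 blocks): {1,3,4} | {0,5}.

2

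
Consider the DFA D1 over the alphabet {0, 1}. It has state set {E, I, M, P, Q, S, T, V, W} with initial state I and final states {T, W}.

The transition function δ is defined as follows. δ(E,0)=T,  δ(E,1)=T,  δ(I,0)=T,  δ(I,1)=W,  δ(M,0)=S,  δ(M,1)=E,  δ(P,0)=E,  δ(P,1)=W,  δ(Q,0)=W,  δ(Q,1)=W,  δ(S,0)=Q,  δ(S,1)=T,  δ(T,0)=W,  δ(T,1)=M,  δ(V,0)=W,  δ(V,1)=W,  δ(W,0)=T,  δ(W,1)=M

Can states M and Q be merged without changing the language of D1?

First remove the unreachable states {P,V}; 7 states remain.
Start with accepting vs non-accepting: {T,W} | {E,I,M,Q,S}.
Split {E,I,M,Q,S} by δ(·,0) → {E,I,Q} and {M,S}.
On input 0, block {M,S} splits into {M} and {S}.
Stable partition: {T,W} | {E,I,Q} | {M} | {S} — 4 equivalence classes.
M and Q end up in different blocks, so they are distinguishable. For instance, the string '0' is accepted from only Q.

No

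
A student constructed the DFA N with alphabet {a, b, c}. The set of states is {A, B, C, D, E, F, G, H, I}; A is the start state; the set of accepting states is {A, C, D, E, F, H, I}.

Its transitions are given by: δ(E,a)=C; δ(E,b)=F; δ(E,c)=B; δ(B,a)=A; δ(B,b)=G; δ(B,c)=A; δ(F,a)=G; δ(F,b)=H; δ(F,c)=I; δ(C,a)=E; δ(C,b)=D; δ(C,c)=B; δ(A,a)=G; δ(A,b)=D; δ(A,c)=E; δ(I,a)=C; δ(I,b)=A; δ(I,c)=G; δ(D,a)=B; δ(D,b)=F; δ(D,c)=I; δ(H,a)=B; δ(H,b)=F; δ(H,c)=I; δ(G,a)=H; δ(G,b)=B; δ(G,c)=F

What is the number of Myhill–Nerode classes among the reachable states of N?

P0 = {A,C,D,E,F,H,I} | {B,G}.
On input a, block {A,C,D,E,F,H,I} splits into {A,D,F,H} and {C,E,I}.
Stable partition: {A,D,F,H} | {B,G} | {C,E,I} — 3 equivalence classes.

3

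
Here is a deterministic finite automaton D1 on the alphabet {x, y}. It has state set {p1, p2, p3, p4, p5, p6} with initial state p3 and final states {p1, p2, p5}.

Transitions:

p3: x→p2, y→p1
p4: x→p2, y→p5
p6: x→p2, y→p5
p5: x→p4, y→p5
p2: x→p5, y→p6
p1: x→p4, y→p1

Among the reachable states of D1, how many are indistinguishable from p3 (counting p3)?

3

Every state is reachable, so we keep all 6.
Start with accepting vs non-accepting: {p1,p2,p5} | {p3,p4,p6}.
Refine {p1,p2,p5} on symbol x: members go to different blocks, giving {p1,p5} and {p2}.
The partition is now stable with 3 blocks: {p1,p5} | {p3,p4,p6} | {p2}.
State p3 belongs to the block {p3,p4,p6}, which has 3 states.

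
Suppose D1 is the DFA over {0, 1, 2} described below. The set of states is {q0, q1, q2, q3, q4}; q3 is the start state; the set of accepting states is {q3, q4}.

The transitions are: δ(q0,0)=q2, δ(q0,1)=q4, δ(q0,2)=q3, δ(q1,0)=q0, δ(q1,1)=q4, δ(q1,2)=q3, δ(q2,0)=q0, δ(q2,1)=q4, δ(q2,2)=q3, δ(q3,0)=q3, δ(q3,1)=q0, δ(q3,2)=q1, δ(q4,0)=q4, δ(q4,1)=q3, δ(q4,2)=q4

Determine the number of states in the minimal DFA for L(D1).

All states are reachable from the start state.
Start with accepting vs non-accepting: {q3,q4} | {q0,q1,q2}.
Split {q3,q4} by δ(·,1) → {q3} and {q4}.
Stable partition: {q3} | {q0,q1,q2} | {q4} — 3 equivalence classes.

3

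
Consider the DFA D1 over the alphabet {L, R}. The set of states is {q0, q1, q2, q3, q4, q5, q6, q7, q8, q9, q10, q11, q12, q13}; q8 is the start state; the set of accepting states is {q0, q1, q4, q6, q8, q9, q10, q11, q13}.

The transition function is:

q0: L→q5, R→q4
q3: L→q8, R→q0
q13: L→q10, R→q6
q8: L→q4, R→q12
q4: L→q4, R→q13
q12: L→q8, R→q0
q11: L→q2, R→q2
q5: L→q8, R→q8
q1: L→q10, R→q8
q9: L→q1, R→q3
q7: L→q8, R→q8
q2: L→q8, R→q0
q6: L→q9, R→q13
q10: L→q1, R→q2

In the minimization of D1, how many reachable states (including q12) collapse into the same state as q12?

Reachable states from the start: {q0,q1,q2,q3,q4,q5,q6,q8,q9,q10,q12,q13}. Unreachable: {q7,q11} — drop them.
P0 = {q0,q1,q4,q6,q8,q9,q10,q13} | {q2,q3,q5,q12}.
Split {q0,q1,q4,q6,q8,q9,q10,q13} by δ(·,L) → {q1,q4,q6,q8,q9,q10,q13} and {q0}.
On input R, block {q1,q4,q6,q8,q9,q10,q13} splits into {q1,q4,q6,q13} and {q8,q9,q10}.
Refine {q1,q4,q6,q13} on symbol L: members go to different blocks, giving {q1,q6,q13} and {q4}.
On input R, block {q1,q6,q13} splits into {q6,q13} and {q1}.
On input R, block {q2,q3,q5,q12} splits into {q2,q3,q12} and {q5}.
Refine {q8,q9,q10} on symbol L: members go to different blocks, giving {q9,q10} and {q8}.
No further refinement is possible. Final partition (8 blocks): {q6,q13} | {q2,q3,q12} | {q0} | {q9,q10} | {q4} | {q1} | {q5} | {q8}.
The equivalence class containing q12 is {q2,q3,q12}, of size 3.

3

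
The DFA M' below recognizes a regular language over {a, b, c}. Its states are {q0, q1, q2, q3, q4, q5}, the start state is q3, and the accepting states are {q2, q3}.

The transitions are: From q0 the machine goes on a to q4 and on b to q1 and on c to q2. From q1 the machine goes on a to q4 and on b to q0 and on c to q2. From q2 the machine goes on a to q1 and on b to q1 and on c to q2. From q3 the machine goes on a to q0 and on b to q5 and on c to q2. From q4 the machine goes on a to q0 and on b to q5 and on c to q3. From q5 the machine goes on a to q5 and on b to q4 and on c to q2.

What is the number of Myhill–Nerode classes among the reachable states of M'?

2

Initial partition by acceptance: {q2,q3} | {q0,q1,q4,q5}.
The partition is now stable with 2 blocks: {q2,q3} | {q0,q1,q4,q5}.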